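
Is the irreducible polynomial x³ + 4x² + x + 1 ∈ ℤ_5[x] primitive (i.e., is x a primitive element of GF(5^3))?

No

Write f(x) = x³ + 4x² + x + 1.
|GF(5^3)^×| = 5^3 − 1 = 124. Prime factorization: 124 = 2^2·31.
f is primitive ⇔ x has order 124 in GF(5)[x]/(f), i.e. x^(124/q) ≠ 1 for each prime q | 124.
x^(62) mod f = 1
x^(4) mod f = 3x + 4.
Since x^(62) = 1, the order of x divides 62 < 124; not primitive.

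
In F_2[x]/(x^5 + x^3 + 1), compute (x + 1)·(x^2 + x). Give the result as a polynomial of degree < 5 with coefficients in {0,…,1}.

x^3 + x

Multiply in F_2[x]: (x + 1)·(x^2 + x) = x^3 + x.
Reduced: x^3 + x.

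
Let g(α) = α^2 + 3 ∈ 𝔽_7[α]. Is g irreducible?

Check for roots in 𝔽_7: g(0) = 3; g(1) = 4; g(2) = 0 → root; g(3) = 5; g(4) = 5; g(5) = 0 → root; g(6) = 4.
g(2) = 0, so (α − 2) divides g(α); g is reducible.

No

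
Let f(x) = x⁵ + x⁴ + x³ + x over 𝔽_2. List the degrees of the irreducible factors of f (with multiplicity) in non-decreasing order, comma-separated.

1, 1, 3

Roots in 𝔽_2: f(0) = 0 → root; f(1) = 0 → root.
Linear factors from roots: (x), (x + 1).
Complete factorization: f(x) = (x)·(x + 1)·(x³ + x + 1).
Factor degrees with multiplicity: 1 + 1 + 3 = 5.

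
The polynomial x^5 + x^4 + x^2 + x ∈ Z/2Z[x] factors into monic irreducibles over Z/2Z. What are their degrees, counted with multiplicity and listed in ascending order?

1, 1, 1, 2

Write g(x) = x^5 + x^4 + x^2 + x.
Roots in Z/2Z: g(0) = 0 → root; g(1) = 0 → root.
Linear factors from roots: (x), (x + 1).
Complete factorization: g(x) = (x)·(x + 1)^2·(x^2 + x + 1).
Factor degrees with multiplicity: 1 + 1 + 1 + 2 = 5.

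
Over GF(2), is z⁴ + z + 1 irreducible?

Write P(z) = z⁴ + z + 1.
Check for roots in GF(2): P(0) = 1; P(1) = 1.
No roots, so no linear factors.
Monic irreducibles of degree 2 over GF(2): z² + z + 1.
None of them divide P (all give nonzero remainder).
No irreducible factor of degree ≤ 2 exists, so P is irreducible over GF(2).

Yes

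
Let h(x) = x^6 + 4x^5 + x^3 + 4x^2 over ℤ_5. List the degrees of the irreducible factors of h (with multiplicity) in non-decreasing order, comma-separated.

Roots in ℤ_5: h(0) = 0 → root; h(1) = 0 → root; h(2) = 1; h(3) = 4; h(4) = 0 → root.
Linear factors from roots: (x), (x + 4), (x + 1).
Complete factorization: h(x) = (x + 1)·(x + 4)·(x)^2·(x^2 + 4x + 1).
Factor degrees with multiplicity: 1 + 1 + 1 + 1 + 2 = 6.

1, 1, 1, 1, 2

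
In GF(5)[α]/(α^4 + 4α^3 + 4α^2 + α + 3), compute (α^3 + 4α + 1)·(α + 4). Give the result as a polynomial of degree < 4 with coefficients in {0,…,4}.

Multiply in GF(5)[α]: (α^3 + 4α + 1)·(α + 4) = α^4 + 4α^3 + 4α^2 + 2α + 4.
Reduce using α^4 ≡ α^3 + α^2 + 4α + 2 (mod α^4 + 4α^3 + 4α^2 + α + 3).
Reduced: α + 1.

α + 1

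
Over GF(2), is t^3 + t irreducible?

No

Write h(t) = t^3 + t.
Check for roots in GF(2): h(0) = 0 → root; h(1) = 0 → root.
h(0) = 0, so (t) divides h(t); h is reducible.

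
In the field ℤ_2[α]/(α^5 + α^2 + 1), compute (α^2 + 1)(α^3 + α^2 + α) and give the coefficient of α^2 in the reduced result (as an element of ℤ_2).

0

Multiply in ℤ_2[α]: (α^2 + 1)·(α^3 + α^2 + α) = α^5 + α^4 + α^2 + α.
Reduce using α^5 ≡ α^2 + 1 (mod α^5 + α^2 + 1).
Reduced: α^4 + α + 1.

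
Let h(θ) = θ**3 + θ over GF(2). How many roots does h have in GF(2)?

2

Evaluate at each of the 2 elements of GF(2):
h(0) = 0 → root; h(1) = 0 → root.
Roots: {0, 1}.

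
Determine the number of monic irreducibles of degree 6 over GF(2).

The number of monic irreducibles of degree 6 over GF(2) is (1/6)·Σ_{d∣6} μ(6/d) 2^d.
Divisors of 6: 1, 2, 3, 6; μ(6/d) for each: 1, -1, -1, 1.
Σ = 2^1 − 2^2 − 2^3 + 2^6 = 54.
N = 54/6 = 9.

9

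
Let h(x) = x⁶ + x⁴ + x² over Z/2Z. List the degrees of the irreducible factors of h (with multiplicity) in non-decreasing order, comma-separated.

Roots in Z/2Z: h(0) = 0 → root; h(1) = 1.
Linear factors from roots: (x).
Complete factorization: h(x) = (x)^2·(x² + x + 1)^2.
Factor degrees with multiplicity: 1 + 1 + 2 + 2 = 6.

1, 1, 2, 2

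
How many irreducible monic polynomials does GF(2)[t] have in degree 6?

9

The number of monic irreducibles of degree 6 over GF(2) is (1/6)·Σ_{d∣6} μ(6/d) 2^d.
Divisors of 6: 1, 2, 3, 6; μ(6/d) for each: 1, -1, -1, 1.
Σ = 2^1 − 2^2 − 2^3 + 2^6 = 54.
N = 54/6 = 9.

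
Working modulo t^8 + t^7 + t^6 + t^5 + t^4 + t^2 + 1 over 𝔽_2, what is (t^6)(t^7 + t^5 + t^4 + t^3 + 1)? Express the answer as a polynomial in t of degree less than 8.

Multiply in 𝔽_2[t]: (t^6)·(t^7 + t^5 + t^4 + t^3 + 1) = t^13 + t^11 + t^10 + t^9 + t^6.
Reduce using t^8 ≡ t^7 + t^6 + t^5 + t^4 + t^2 + 1 (mod t^8 + t^7 + t^6 + t^5 + t^4 + t^2 + 1).
Reduced: t^4 + t^3.

t^4 + t^3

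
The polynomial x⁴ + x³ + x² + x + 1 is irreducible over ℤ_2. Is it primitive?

No

Write f(x) = x⁴ + x³ + x² + x + 1.
|GF(2^4)^×| = 2^4 − 1 = 15. Prime factorization: 15 = 3·5.
f is primitive ⇔ x has order 15 in GF(2)[x]/(f), i.e. x^(15/q) ≠ 1 for each prime q | 15.
x^(5) mod f = 1
x^(3) mod f = x³.
Since x^(5) = 1, the order of x divides 5 < 15; not primitive.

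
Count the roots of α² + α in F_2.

Write g(α) = α² + α.
Evaluate at each of the 2 elements of F_2:
g(0) = 0 → root; g(1) = 0 → root.
Roots: {0, 1}.

2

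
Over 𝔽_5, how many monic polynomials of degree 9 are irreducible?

The number of monic irreducibles of degree 9 over GF(5) is (1/9)·Σ_{d∣9} μ(9/d) 5^d.
Divisors of 9: 1, 3, 9; μ(9/d) for each: 0, -1, 1.
Σ = − 5^3 + 5^9 = 1953000.
N = 1953000/9 = 217000.

217000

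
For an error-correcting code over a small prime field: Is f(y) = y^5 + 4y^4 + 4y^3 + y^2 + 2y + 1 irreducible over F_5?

Yes

Check for roots in F_5: f(0) = 1; f(1) = 3; f(2) = 2; f(3) = 1; f(4) = 4.
No roots, so no linear factors.
Degree-2 irreducible divisors: test the 10 monic irreducibles of degree 2 over GF(5).
None of them divide f (all give nonzero remainder).
No irreducible factor of degree ≤ 2 exists, so f is irreducible over GF(5).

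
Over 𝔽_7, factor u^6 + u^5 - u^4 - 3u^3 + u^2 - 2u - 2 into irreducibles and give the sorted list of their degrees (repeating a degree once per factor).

Write f(u) = u^6 + u^5 - u^4 - 3u^3 + u^2 - 2u - 2.
Complete factorization: f(u) = (u^6 + u^5 - u^4 - 3u^3 + u^2 - 2u - 2).
Factor degrees with multiplicity: 6 = 6.

6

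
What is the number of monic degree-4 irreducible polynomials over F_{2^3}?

The number of monic irreducibles of degree 4 over GF(8) is (1/4)·Σ_{d∣4} μ(4/d) 8^d.
Divisors of 4: 1, 2, 4; μ(4/d) for each: 0, -1, 1.
Σ = − 8^2 + 8^4 = 4032.
N = 4032/4 = 1008.

1008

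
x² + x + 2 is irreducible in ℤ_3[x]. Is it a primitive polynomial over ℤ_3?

Yes

Write f(x) = x² + x + 2.
|GF(3^2)^×| = 3^2 − 1 = 8. Prime factorization: 8 = 2^3.
f is primitive ⇔ x has order 8 in GF(3)[x]/(f), i.e. x^(8/q) ≠ 1 for each prime q | 8.
x^(4) mod f = 2.
None equal 1, so x has full order 8; f is primitive.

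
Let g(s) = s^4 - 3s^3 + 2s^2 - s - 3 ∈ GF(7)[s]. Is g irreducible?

Check for roots in GF(7): g(0) = 4; g(1) = 3; g(2) = 2; g(3) = 5; g(4) = 5; g(5) = 5; g(6) = 4.
No roots, so no linear factors.
Degree-2 irreducible divisors: test the 21 monic irreducibles of degree 2 over GF(7).
None of them divide g (all give nonzero remainder).
No irreducible factor of degree ≤ 2 exists, so g is irreducible over GF(7).

Yes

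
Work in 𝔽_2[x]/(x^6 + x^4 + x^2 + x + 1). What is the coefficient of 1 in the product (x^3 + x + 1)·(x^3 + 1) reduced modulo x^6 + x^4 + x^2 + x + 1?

0

Multiply in 𝔽_2[x]: (x^3 + x + 1)·(x^3 + 1) = x^6 + x^4 + x + 1.
Reduce using x^6 ≡ x^4 + x^2 + x + 1 (mod x^6 + x^4 + x^2 + x + 1).
Reduced: x^2.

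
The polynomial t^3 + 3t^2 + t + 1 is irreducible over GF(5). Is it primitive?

No

Write f(t) = t^3 + 3t^2 + t + 1.
|GF(5^3)^×| = 5^3 − 1 = 124. Prime factorization: 124 = 2^2·31.
f is primitive ⇔ t has order 124 in GF(5)[t]/(f), i.e. t^(124/q) ≠ 1 for each prime q | 124.
t^(62) mod f = 1
t^(4) mod f = 3t^2 + 2t + 3.
Since t^(62) = 1, the order of t divides 62 < 124; not primitive.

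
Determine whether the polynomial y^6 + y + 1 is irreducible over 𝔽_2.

Yes

Write g(y) = y^6 + y + 1.
Check for roots in 𝔽_2: g(0) = 1; g(1) = 1.
No roots, so no linear factors.
Monic irreducibles of degree 2 over GF(2): y^2 + y + 1.
None of them divide g (all give nonzero remainder).
Monic irreducibles of degree 3 over GF(2): y^3 + y + 1, y^3 + y^2 + 1.
None of them divide g (all give nonzero remainder).
No irreducible factor of degree ≤ 3 exists, so g is irreducible over GF(2).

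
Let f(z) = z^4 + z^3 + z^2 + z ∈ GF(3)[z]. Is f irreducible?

Check for roots in GF(3): f(0) = 0 → root; f(1) = 1; f(2) = 0 → root.
f(0) = 0, so (z) divides f(z); f is reducible.

No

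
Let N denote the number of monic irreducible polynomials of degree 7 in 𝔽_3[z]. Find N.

312

By the necklace-counting formula, N_3(7) = (1/7) Σ_{d|7} μ(7/d)·3^d.
Divisors of 7: 1, 7; μ(7/d) for each: -1, 1.
Σ = − 3^1 + 3^7 = 2184.
N = 2184/7 = 312.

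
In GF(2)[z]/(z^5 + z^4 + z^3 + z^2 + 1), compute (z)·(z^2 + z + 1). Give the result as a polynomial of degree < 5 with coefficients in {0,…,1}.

Multiply in GF(2)[z]: (z)·(z^2 + z + 1) = z^3 + z^2 + z.
Reduced: z^3 + z^2 + z.

z^3 + z^2 + z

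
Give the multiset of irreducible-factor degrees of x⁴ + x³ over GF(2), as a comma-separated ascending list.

Write h(x) = x⁴ + x³.
Roots in GF(2): h(0) = 0 → root; h(1) = 0 → root.
Linear factors from roots: (x), (x + 1).
Complete factorization: h(x) = (x + 1)·(x)^3.
Factor degrees with multiplicity: 1 + 1 + 1 + 1 = 4.

1, 1, 1, 1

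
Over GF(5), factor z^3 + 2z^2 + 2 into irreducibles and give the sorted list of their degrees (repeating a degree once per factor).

Write h(z) = z^3 + 2z^2 + 2.
Roots in GF(5): h(0) = 2; h(1) = 0 → root; h(2) = 3; h(3) = 2; h(4) = 3.
Linear factors from roots: (z - 1).
Complete factorization: h(z) = (z - 1)·(z^2 - 2z - 2).
Factor degrees with multiplicity: 1 + 2 = 3.

1, 2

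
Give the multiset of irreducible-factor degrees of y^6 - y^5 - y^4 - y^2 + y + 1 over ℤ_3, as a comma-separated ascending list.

1, 1, 2, 2

Write f(y) = y^6 - y^5 - y^4 - y^2 + y + 1.
Roots in ℤ_3: f(0) = 1; f(1) = 0 → root; f(2) = 0 → root.
Linear factors from roots: (y - 1), (y + 1).
Complete factorization: f(y) = (y + 1)·(y - 1)·(y^2 + 1)·(y^2 - y - 1).
Factor degrees with multiplicity: 1 + 1 + 2 + 2 = 6.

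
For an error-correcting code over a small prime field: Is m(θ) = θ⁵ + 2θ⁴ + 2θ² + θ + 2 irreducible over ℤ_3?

Yes

Check for roots in ℤ_3: m(0) = 2; m(1) = 2; m(2) = 1.
No roots, so no linear factors.
Monic irreducibles of degree 2 over GF(3): θ² + 1, θ² + θ + 2, θ² + 2θ + 2.
None of them divide m (all give nonzero remainder).
No irreducible factor of degree ≤ 2 exists, so m is irreducible over GF(3).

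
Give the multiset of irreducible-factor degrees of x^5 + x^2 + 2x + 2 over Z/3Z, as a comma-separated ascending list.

Write f(x) = x^5 + x^2 + 2x + 2.
Roots in Z/3Z: f(0) = 2; f(1) = 0 → root; f(2) = 0 → root.
Linear factors from roots: (x + 2), (x + 1).
Complete factorization: f(x) = (x + 1)·(x + 2)^2·(x^2 + x + 2).
Factor degrees with multiplicity: 1 + 1 + 1 + 2 = 5.

1, 1, 1, 2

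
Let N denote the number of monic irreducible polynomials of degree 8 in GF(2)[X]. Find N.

The number of monic irreducibles of degree 8 over GF(2) is (1/8)·Σ_{d∣8} μ(8/d) 2^d.
Divisors of 8: 1, 2, 4, 8; μ(8/d) for each: 0, 0, -1, 1.
Σ = − 2^4 + 2^8 = 240.
N = 240/8 = 30.

30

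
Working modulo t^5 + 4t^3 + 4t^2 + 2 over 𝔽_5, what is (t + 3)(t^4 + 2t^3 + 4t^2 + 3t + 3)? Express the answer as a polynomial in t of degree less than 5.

Multiply in 𝔽_5[t]: (t + 3)·(t^4 + 2t^3 + 4t^2 + 3t + 3) = t^5 + 2t + 4.
Reduce using t^5 ≡ t^3 + t^2 + 3 (mod t^5 + 4t^3 + 4t^2 + 2).
Reduced: t^3 + t^2 + 2t + 2.

t^3 + t^2 + 2t + 2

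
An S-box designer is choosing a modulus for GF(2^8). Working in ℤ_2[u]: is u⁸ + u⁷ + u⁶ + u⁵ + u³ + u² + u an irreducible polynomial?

No

Write f(u) = u⁸ + u⁷ + u⁶ + u⁵ + u³ + u² + u.
Check for roots in ℤ_2: f(0) = 0 → root; f(1) = 1.
f(0) = 0, so (u) divides f(u); f is reducible.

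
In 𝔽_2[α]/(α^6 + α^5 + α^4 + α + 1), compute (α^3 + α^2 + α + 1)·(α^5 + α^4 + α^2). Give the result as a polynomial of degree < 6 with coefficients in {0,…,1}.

Multiply in 𝔽_2[α]: (α^3 + α^2 + α + 1)·(α^5 + α^4 + α^2) = α^8 + α^5 + α^3 + α^2.
Reduce using α^6 ≡ α^5 + α^4 + α + 1 (mod α^6 + α^5 + α^4 + α + 1).
Reduced: α^2 + α.

α^2 + α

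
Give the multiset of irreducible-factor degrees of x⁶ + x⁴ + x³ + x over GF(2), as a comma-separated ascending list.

1, 1, 1, 1, 2

Write g(x) = x⁶ + x⁴ + x³ + x.
Roots in GF(2): g(0) = 0 → root; g(1) = 0 → root.
Linear factors from roots: (x), (x + 1).
Complete factorization: g(x) = (x)·(x + 1)^3·(x² + x + 1).
Factor degrees with multiplicity: 1 + 1 + 1 + 1 + 2 = 6.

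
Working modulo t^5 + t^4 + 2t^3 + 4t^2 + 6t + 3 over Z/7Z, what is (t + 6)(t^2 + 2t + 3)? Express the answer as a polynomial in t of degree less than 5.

t^3 + t^2 + t + 4

Multiply in Z/7Z[t]: (t + 6)·(t^2 + 2t + 3) = t^3 + t^2 + t + 4.
Reduced: t^3 + t^2 + t + 4.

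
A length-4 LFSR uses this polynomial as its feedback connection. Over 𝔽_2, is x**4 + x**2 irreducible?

No

Write g(x) = x**4 + x**2.
Check for roots in 𝔽_2: g(0) = 0 → root; g(1) = 0 → root.
g(0) = 0, so (x) divides g(x); g is reducible.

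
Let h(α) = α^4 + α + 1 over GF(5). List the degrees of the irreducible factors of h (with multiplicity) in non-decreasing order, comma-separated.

1, 3

Roots in GF(5): h(0) = 1; h(1) = 3; h(2) = 4; h(3) = 0 → root; h(4) = 1.
Linear factors from roots: (α + 2).
Complete factorization: h(α) = (α + 2)·(α^3 + 3α^2 + 4α + 3).
Factor degrees with multiplicity: 1 + 3 = 4.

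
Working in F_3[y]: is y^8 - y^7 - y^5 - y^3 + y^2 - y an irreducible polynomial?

Write h(y) = y^8 - y^7 - y^5 - y^3 + y^2 - y.
Check for roots in F_3: h(0) = 0 → root; h(1) = 1; h(2) = 0 → root.
h(0) = 0, so (y) divides h(y); h is reducible.

No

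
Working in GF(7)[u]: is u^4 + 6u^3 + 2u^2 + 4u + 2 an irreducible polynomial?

Write P(u) = u^4 + 6u^3 + 2u^2 + 4u + 2.
Check for roots in GF(7): P(0) = 2; P(1) = 1; P(2) = 5; P(3) = 2; P(4) = 4; P(5) = 5; P(6) = 2.
No roots, so no linear factors.
Degree-2 irreducible divisors: test the 21 monic irreducibles of degree 2 over GF(7).
None of them divide P (all give nonzero remainder).
No irreducible factor of degree ≤ 2 exists, so P is irreducible over GF(7).

Yes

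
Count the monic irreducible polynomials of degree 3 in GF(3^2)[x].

By the necklace-counting formula, N_9(3) = (1/3) Σ_{d|3} μ(3/d)·9^d.
Divisors of 3: 1, 3; μ(3/d) for each: -1, 1.
Σ = − 9^1 + 9^3 = 720.
N = 720/3 = 240.

240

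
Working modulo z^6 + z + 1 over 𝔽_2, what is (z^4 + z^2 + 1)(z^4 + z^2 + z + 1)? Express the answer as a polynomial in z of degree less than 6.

Multiply in 𝔽_2[z]: (z^4 + z^2 + 1)·(z^4 + z^2 + z + 1) = z^8 + z^5 + z^4 + z^3 + z + 1.
Reduce using z^6 ≡ z + 1 (mod z^6 + z + 1).
Reduced: z^5 + z^4 + z^2 + z + 1.

z^5 + z^4 + z^2 + z + 1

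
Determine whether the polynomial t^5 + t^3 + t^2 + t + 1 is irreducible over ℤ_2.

Write f(t) = t^5 + t^3 + t^2 + t + 1.
Check for roots in ℤ_2: f(0) = 1; f(1) = 1.
No roots, so no linear factors.
Monic irreducibles of degree 2 over GF(2): t^2 + t + 1.
None of them divide f (all give nonzero remainder).
No irreducible factor of degree ≤ 2 exists, so f is irreducible over GF(2).

Yes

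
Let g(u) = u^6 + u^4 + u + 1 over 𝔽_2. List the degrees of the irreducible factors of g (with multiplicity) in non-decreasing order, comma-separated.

Roots in 𝔽_2: g(0) = 1; g(1) = 0 → root.
Linear factors from roots: (u + 1).
Complete factorization: g(u) = (u + 1)·(u^2 + u + 1)·(u^3 + u + 1).
Factor degrees with multiplicity: 1 + 2 + 3 = 6.

1, 2, 3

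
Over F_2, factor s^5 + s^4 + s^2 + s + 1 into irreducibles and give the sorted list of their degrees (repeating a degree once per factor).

Write f(s) = s^5 + s^4 + s^2 + s + 1.
Roots in F_2: f(0) = 1; f(1) = 1.
Complete factorization: f(s) = (s^5 + s^4 + s^2 + s + 1).
Factor degrees with multiplicity: 5 = 5.

5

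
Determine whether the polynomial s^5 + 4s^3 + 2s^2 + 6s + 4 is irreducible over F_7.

Yes

Write m(s) = s^5 + 4s^3 + 2s^2 + 6s + 4.
Check for roots in F_7: m(0) = 4; m(1) = 3; m(2) = 4; m(3) = 6; m(4) = 3; m(5) = 6; m(6) = 2.
No roots, so no linear factors.
Degree-2 irreducible divisors: test the 21 monic irreducibles of degree 2 over GF(7).
None of them divide m (all give nonzero remainder).
No irreducible factor of degree ≤ 2 exists, so m is irreducible over GF(7).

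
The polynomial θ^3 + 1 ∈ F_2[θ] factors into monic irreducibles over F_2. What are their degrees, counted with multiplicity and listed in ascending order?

Write h(θ) = θ^3 + 1.
Roots in F_2: h(0) = 1; h(1) = 0 → root.
Linear factors from roots: (θ + 1).
Complete factorization: h(θ) = (θ + 1)·(θ^2 + θ + 1).
Factor degrees with multiplicity: 1 + 2 = 3.

1, 2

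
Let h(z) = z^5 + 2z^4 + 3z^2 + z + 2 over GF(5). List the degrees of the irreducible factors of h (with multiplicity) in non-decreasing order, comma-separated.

1, 1, 3

Roots in GF(5): h(0) = 2; h(1) = 4; h(2) = 0 → root; h(3) = 2; h(4) = 0 → root.
Linear factors from roots: (z + 3), (z + 1).
Complete factorization: h(z) = (z + 1)·(z + 3)·(z^3 + 3z^2 + 4).
Factor degrees with multiplicity: 1 + 1 + 3 = 5.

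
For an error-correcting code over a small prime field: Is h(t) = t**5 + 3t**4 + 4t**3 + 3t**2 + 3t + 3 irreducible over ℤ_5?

Check for roots in ℤ_5: h(0) = 3; h(1) = 2; h(2) = 3; h(3) = 3; h(4) = 1.
No roots, so no linear factors.
Degree-2 irreducible divisors: test the 10 monic irreducibles of degree 2 over GF(5).
None of them divide h (all give nonzero remainder).
No irreducible factor of degree ≤ 2 exists, so h is irreducible over GF(5).

Yes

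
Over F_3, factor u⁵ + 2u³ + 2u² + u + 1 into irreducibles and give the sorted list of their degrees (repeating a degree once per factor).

5

Write g(u) = u⁵ + 2u³ + 2u² + u + 1.
Roots in F_3: g(0) = 1; g(1) = 1; g(2) = 2.
Complete factorization: g(u) = (u⁵ + 2u³ + 2u² + u + 1).
Factor degrees with multiplicity: 5 = 5.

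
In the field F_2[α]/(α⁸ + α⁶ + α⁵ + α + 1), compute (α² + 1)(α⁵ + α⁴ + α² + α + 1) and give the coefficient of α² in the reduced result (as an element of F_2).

0

Multiply in F_2[α]: (α² + 1)·(α⁵ + α⁴ + α² + α + 1) = α⁷ + α⁶ + α⁵ + α³ + α + 1.
Reduced: α⁷ + α⁶ + α⁵ + α³ + α + 1.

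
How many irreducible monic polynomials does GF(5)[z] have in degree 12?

The number of monic irreducibles of degree 12 over GF(5) is (1/12)·Σ_{d∣12} μ(12/d) 5^d.
Divisors of 12: 1, 2, 3, 4, 6, 12; μ(12/d) for each: 0, 1, 0, -1, -1, 1.
Σ = 5^2 − 5^4 − 5^6 + 5^12 = 244124400.
N = 244124400/12 = 20343700.

20343700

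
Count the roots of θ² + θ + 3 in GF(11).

Write P(θ) = θ² + θ + 3.
Evaluate at each of the 11 elements of GF(11):
P(0) = 3; P(1) = 5; P(2) = 9; P(3) = 4; P(4) = 1; P(5) = 0 → root; P(6) = 1; P(7) = 4; P(8) = 9; P(9) = 5; P(10) = 3.
Roots: {5}.

1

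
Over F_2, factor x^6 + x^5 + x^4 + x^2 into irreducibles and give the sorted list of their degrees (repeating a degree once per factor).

1, 1, 1, 3

Write g(x) = x^6 + x^5 + x^4 + x^2.
Roots in F_2: g(0) = 0 → root; g(1) = 0 → root.
Linear factors from roots: (x), (x + 1).
Complete factorization: g(x) = (x + 1)·(x)^2·(x^3 + x + 1).
Factor degrees with multiplicity: 1 + 1 + 1 + 3 = 6.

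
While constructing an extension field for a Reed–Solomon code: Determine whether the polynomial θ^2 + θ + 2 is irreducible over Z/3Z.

Write h(θ) = θ^2 + θ + 2.
Check for roots in Z/3Z: h(0) = 2; h(1) = 1; h(2) = 2.
No roots. A degree-2 polynomial over a field with no linear factor is irreducible.

Yes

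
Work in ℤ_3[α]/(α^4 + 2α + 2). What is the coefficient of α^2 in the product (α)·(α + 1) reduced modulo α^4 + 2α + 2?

Multiply in ℤ_3[α]: (α)·(α + 1) = α^2 + α.
Reduced: α^2 + α.

1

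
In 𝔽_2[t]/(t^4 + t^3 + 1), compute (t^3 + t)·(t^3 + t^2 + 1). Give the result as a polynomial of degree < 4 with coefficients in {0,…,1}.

t^3 + t^2 + t + 1

Multiply in 𝔽_2[t]: (t^3 + t)·(t^3 + t^2 + 1) = t^6 + t^5 + t^4 + t.
Reduce using t^4 ≡ t^3 + 1 (mod t^4 + t^3 + 1).
Reduced: t^3 + t^2 + t + 1.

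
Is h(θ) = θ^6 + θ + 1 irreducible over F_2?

Yes

Check for roots in F_2: h(0) = 1; h(1) = 1.
No roots, so no linear factors.
Monic irreducibles of degree 2 over GF(2): θ^2 + θ + 1.
None of them divide h (all give nonzero remainder).
Monic irreducibles of degree 3 over GF(2): θ^3 + θ + 1, θ^3 + θ^2 + 1.
None of them divide h (all give nonzero remainder).
No irreducible factor of degree ≤ 3 exists, so h is irreducible over GF(2).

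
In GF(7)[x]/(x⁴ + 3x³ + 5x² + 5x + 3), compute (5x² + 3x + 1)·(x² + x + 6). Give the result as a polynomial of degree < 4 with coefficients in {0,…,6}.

2x^2 + x + 5

Multiply in GF(7)[x]: (5x² + 3x + 1)·(x² + x + 6) = 5x⁴ + x³ + 6x² + 5x + 6.
Reduce using x⁴ ≡ 4x³ + 2x² + 2x + 4 (mod x⁴ + 3x³ + 5x² + 5x + 3).
Reduced: 2x² + x + 5.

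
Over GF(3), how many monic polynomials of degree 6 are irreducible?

By the necklace-counting formula, N_3(6) = (1/6) Σ_{d|6} μ(6/d)·3^d.
Divisors of 6: 1, 2, 3, 6; μ(6/d) for each: 1, -1, -1, 1.
Σ = 3^1 − 3^2 − 3^3 + 3^6 = 696.
N = 696/6 = 116.

116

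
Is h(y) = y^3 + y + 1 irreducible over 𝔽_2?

Yes

Check for roots in 𝔽_2: h(0) = 1; h(1) = 1.
No roots. A degree-3 polynomial over a field with no linear factor is irreducible.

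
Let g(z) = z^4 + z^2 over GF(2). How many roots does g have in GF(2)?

Evaluate at each of the 2 elements of GF(2):
g(0) = 0 → root; g(1) = 0 → root.
Roots: {0, 1}.

2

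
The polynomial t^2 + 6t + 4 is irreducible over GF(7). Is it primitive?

No

Write f(t) = t^2 + 6t + 4.
|GF(7^2)^×| = 7^2 − 1 = 48. Prime factorization: 48 = 2^4·3.
f is primitive ⇔ t has order 48 in GF(7)[t]/(f), i.e. t^(48/q) ≠ 1 for each prime q | 48.
t^(24) mod f = 1
t^(16) mod f = 2.
Since t^(24) = 1, the order of t divides 24 < 48; not primitive.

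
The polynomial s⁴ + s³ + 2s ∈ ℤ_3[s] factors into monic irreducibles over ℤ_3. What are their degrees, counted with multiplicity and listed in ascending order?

1, 3

Write h(s) = s⁴ + s³ + 2s.
Roots in ℤ_3: h(0) = 0 → root; h(1) = 1; h(2) = 1.
Linear factors from roots: (s).
Complete factorization: h(s) = (s)·(s³ + s² + 2).
Factor degrees with multiplicity: 1 + 3 = 4.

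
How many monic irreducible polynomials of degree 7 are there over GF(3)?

The number of monic irreducibles of degree 7 over GF(3) is (1/7)·Σ_{d∣7} μ(7/d) 3^d.
Divisors of 7: 1, 7; μ(7/d) for each: -1, 1.
Σ = − 3^1 + 3^7 = 2184.
N = 2184/7 = 312.

312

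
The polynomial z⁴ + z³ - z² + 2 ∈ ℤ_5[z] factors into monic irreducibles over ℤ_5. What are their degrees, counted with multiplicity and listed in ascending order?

4

Write h(z) = z⁴ + z³ - z² + 2.
Roots in ℤ_5: h(0) = 2; h(1) = 3; h(2) = 2; h(3) = 1; h(4) = 1.
Complete factorization: h(z) = (z⁴ + z³ - z² + 2).
Factor degrees with multiplicity: 4 = 4.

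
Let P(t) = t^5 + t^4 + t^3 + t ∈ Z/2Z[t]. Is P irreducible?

No

Check for roots in Z/2Z: P(0) = 0 → root; P(1) = 0 → root.
P(0) = 0, so (t) divides P(t); P is reducible.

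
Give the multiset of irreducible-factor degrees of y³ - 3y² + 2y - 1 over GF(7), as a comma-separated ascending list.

1, 2

Write g(y) = y³ - 3y² + 2y - 1.
Linear factors from roots: (y + 1).
Complete factorization: g(y) = (y + 1)·(y² + 3y - 1).
Factor degrees with multiplicity: 1 + 2 = 3.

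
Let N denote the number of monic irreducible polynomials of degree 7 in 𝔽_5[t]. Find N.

11160

x^(5^7) − x is the product of all monic irreducibles of degree dividing 7; Möbius inversion gives N = (1/7) Σ μ(7/d)·5^d.
Divisors of 7: 1, 7; μ(7/d) for each: -1, 1.
Σ = − 5^1 + 5^7 = 78120.
N = 78120/7 = 11160.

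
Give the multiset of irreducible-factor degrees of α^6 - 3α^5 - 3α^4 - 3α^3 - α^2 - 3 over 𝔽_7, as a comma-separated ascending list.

Write h(α) = α^6 - 3α^5 - 3α^4 - 3α^3 - α^2 - 3.
Linear factors from roots: (α - 3), (α + 1).
Complete factorization: h(α) = (α + 1)·(α - 3)^2·(α^3 + 2α^2 - 3α + 2).
Factor degrees with multiplicity: 1 + 1 + 1 + 3 = 6.

1, 1, 1, 3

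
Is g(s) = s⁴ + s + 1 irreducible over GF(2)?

Yes

Check for roots in GF(2): g(0) = 1; g(1) = 1.
No roots, so no linear factors.
Monic irreducibles of degree 2 over GF(2): s² + s + 1.
None of them divide g (all give nonzero remainder).
No irreducible factor of degree ≤ 2 exists, so g is irreducible over GF(2).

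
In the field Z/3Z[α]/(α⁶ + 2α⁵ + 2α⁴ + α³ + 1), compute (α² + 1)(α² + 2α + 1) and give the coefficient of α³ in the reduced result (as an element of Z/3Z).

2

Multiply in Z/3Z[α]: (α² + 1)·(α² + 2α + 1) = α⁴ + 2α³ + 2α² + 2α + 1.
Reduced: α⁴ + 2α³ + 2α² + 2α + 1.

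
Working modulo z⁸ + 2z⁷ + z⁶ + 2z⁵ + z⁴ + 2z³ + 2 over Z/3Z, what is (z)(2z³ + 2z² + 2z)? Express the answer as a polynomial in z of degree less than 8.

Multiply in Z/3Z[z]: (z)·(2z³ + 2z² + 2z) = 2z⁴ + 2z³ + 2z².
Reduced: 2z⁴ + 2z³ + 2z².

2z^4 + 2z^3 + 2z^2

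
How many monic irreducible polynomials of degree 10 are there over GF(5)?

x^(5^10) − x is the product of all monic irreducibles of degree dividing 10; Möbius inversion gives N = (1/10) Σ μ(10/d)·5^d.
Divisors of 10: 1, 2, 5, 10; μ(10/d) for each: 1, -1, -1, 1.
Σ = 5^1 − 5^2 − 5^5 + 5^10 = 9762480.
N = 9762480/10 = 976248.

976248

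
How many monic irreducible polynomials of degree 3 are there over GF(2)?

x^(2^3) − x is the product of all monic irreducibles of degree dividing 3; Möbius inversion gives N = (1/3) Σ μ(3/d)·2^d.
Divisors of 3: 1, 3; μ(3/d) for each: -1, 1.
Σ = − 2^1 + 2^3 = 6.
N = 6/3 = 2.

2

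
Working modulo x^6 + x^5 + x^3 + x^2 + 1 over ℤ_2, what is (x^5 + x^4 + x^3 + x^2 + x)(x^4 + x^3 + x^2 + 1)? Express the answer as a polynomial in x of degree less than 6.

Multiply in ℤ_2[x]: (x^5 + x^4 + x^3 + x^2 + x)·(x^4 + x^3 + x^2 + 1) = x^9 + x^7 + x^6 + x^4 + x^2 + x.
Reduce using x^6 ≡ x^5 + x^3 + x^2 + 1 (mod x^6 + x^5 + x^3 + x^2 + 1).
Reduced: x^3 + x.

x^3 + x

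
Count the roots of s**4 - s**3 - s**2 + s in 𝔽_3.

Write P(s) = s**4 - s**3 - s**2 + s.
Evaluate at each of the 3 elements of 𝔽_3:
P(0) = 0 → root; P(1) = 0 → root; P(2) = 0 → root.
Roots: {0, 1, 2}.

3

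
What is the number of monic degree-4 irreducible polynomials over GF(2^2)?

Gauss's count: N_{4}(4) = (1/4) Σ_{d|4} μ(4/d)·4^d.
Divisors of 4: 1, 2, 4; μ(4/d) for each: 0, -1, 1.
Σ = − 4^2 + 4^4 = 240.
N = 240/4 = 60.

60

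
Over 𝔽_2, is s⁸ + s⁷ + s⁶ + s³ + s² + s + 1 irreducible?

Write m(s) = s⁸ + s⁷ + s⁶ + s³ + s² + s + 1.
Check for roots in 𝔽_2: m(0) = 1; m(1) = 1.
No roots, so no linear factors.
Monic irreducibles of degree 2 over GF(2): s² + s + 1.
None of them divide m (all give nonzero remainder).
Monic irreducibles of degree 3 over GF(2): s³ + s + 1, s³ + s² + 1.
None of them divide m (all give nonzero remainder).
Monic irreducibles of degree 4 over GF(2): s⁴ + s + 1, s⁴ + s³ + 1, s⁴ + s³ + s² + s + 1.
None of them divide m (all give nonzero remainder).
No irreducible factor of degree ≤ 4 exists, so m is irreducible over GF(2).

Yes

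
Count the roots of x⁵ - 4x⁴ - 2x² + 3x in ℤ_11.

Write g(x) = x⁵ - 4x⁴ - 2x² + 3x.
Evaluate at each of the 11 elements of ℤ_11:
g(0) = 0 → root; g(1) = 9; g(2) = 10; g(3) = 9; g(4) = 2; g(5) = 7; g(6) = 8; g(7) = 9; g(8) = 0 → root; g(9) = 0 → root; g(10) = 1.
Roots: {0, 8, 9}.

3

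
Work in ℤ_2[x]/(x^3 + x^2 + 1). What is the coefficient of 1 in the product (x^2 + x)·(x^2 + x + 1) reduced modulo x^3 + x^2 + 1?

1

Multiply in ℤ_2[x]: (x^2 + x)·(x^2 + x + 1) = x^4 + x.
Reduce using x^3 ≡ x^2 + 1 (mod x^3 + x^2 + 1).
Reduced: x^2 + 1.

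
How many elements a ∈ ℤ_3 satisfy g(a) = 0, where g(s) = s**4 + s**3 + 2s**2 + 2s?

Evaluate at each of the 3 elements of ℤ_3:
g(0) = 0 → root; g(1) = 0 → root; g(2) = 0 → root.
Roots: {0, 1, 2}.

3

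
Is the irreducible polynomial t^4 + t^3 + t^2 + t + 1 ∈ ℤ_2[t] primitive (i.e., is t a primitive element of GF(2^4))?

No

Write f(t) = t^4 + t^3 + t^2 + t + 1.
|GF(2^4)^×| = 2^4 − 1 = 15. Prime factorization: 15 = 3·5.
f is primitive ⇔ t has order 15 in GF(2)[t]/(f), i.e. t^(15/q) ≠ 1 for each prime q | 15.
t^(5) mod f = 1
t^(3) mod f = t^3.
Since t^(5) = 1, the order of t divides 5 < 15; not primitive.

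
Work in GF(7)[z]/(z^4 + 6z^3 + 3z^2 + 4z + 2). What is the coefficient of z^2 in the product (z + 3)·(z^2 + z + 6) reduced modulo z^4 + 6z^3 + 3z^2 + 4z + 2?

4

Multiply in GF(7)[z]: (z + 3)·(z^2 + z + 6) = z^3 + 4z^2 + 2z + 4.
Reduced: z^3 + 4z^2 + 2z + 4.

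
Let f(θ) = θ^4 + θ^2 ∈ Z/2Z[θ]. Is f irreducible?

No

Check for roots in Z/2Z: f(0) = 0 → root; f(1) = 0 → root.
f(0) = 0, so (θ) divides f(θ); f is reducible.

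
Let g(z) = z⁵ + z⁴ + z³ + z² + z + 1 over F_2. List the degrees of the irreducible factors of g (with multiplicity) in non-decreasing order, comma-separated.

Roots in F_2: g(0) = 1; g(1) = 0 → root.
Linear factors from roots: (z + 1).
Complete factorization: g(z) = (z + 1)·(z² + z + 1)^2.
Factor degrees with multiplicity: 1 + 2 + 2 = 5.

1, 2, 2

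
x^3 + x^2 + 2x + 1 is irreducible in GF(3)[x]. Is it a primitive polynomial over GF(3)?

Write f(x) = x^3 + x^2 + 2x + 1.
|GF(3^3)^×| = 3^3 − 1 = 26. Prime factorization: 26 = 2·13.
f is primitive ⇔ x has order 26 in GF(3)[x]/(f), i.e. x^(26/q) ≠ 1 for each prime q | 26.
x^(13) mod f = 2.
x^(2) mod f = x^2.
None equal 1, so x has full order 26; f is primitive.

Yes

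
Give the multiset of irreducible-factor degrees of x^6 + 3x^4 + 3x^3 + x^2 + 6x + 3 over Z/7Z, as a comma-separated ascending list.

6

Write h(x) = x^6 + 3x^4 + 3x^3 + x^2 + 6x + 3.
Complete factorization: h(x) = (x^6 + 3x^4 + 3x^3 + x^2 + 6x + 3).
Factor degrees with multiplicity: 6 = 6.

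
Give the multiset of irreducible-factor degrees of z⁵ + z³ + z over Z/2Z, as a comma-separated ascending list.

1, 2, 2

Write g(z) = z⁵ + z³ + z.
Roots in Z/2Z: g(0) = 0 → root; g(1) = 1.
Linear factors from roots: (z).
Complete factorization: g(z) = (z)·(z² + z + 1)^2.
Factor degrees with multiplicity: 1 + 2 + 2 = 5.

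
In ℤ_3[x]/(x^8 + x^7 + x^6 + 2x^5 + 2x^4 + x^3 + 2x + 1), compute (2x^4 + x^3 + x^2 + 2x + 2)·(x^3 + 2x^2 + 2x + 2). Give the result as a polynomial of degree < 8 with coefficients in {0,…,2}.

Multiply in ℤ_3[x]: (2x^4 + x^3 + x^2 + 2x + 2)·(x^3 + 2x^2 + 2x + 2) = 2x^7 + 2x^6 + x^5 + x^4 + x^3 + x^2 + 2x + 1.
Reduced: 2x^7 + 2x^6 + x^5 + x^4 + x^3 + x^2 + 2x + 1.

2x^7 + 2x^6 + x^5 + x^4 + x^3 + x^2 + 2x + 1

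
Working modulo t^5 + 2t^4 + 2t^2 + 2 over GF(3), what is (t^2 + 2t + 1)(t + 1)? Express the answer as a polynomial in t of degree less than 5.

t^3 + 1

Multiply in GF(3)[t]: (t^2 + 2t + 1)·(t + 1) = t^3 + 1.
Reduced: t^3 + 1.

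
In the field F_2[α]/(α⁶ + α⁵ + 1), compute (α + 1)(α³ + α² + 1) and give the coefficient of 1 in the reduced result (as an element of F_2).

Multiply in F_2[α]: (α + 1)·(α³ + α² + 1) = α⁴ + α² + α + 1.
Reduced: α⁴ + α² + α + 1.

1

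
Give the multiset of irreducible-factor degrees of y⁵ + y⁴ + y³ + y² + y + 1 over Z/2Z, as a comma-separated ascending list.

Write h(y) = y⁵ + y⁴ + y³ + y² + y + 1.
Roots in Z/2Z: h(0) = 1; h(1) = 0 → root.
Linear factors from roots: (y + 1).
Complete factorization: h(y) = (y + 1)·(y² + y + 1)^2.
Factor degrees with multiplicity: 1 + 2 + 2 = 5.

1, 2, 2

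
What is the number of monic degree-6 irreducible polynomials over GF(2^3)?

43596

x^(8^6) − x is the product of all monic irreducibles of degree dividing 6; Möbius inversion gives N = (1/6) Σ μ(6/d)·8^d.
Divisors of 6: 1, 2, 3, 6; μ(6/d) for each: 1, -1, -1, 1.
Σ = 8^1 − 8^2 − 8^3 + 8^6 = 261576.
N = 261576/6 = 43596.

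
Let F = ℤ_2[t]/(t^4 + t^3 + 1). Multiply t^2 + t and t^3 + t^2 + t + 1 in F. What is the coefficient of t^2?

Multiply in ℤ_2[t]: (t^2 + t)·(t^3 + t^2 + t + 1) = t^5 + t.
Reduce using t^4 ≡ t^3 + 1 (mod t^4 + t^3 + 1).
Reduced: t^3 + 1.

0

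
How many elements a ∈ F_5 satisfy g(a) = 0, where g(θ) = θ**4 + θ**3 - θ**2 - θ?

Evaluate at each of the 5 elements of F_5:
g(0) = 0 → root; g(1) = 0 → root; g(2) = 3; g(3) = 1; g(4) = 0 → root.
Roots: {0, 1, 4}.

3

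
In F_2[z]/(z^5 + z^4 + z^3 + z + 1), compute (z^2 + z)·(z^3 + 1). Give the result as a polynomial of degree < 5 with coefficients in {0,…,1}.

z^3 + z^2 + 1

Multiply in F_2[z]: (z^2 + z)·(z^3 + 1) = z^5 + z^4 + z^2 + z.
Reduce using z^5 ≡ z^4 + z^3 + z + 1 (mod z^5 + z^4 + z^3 + z + 1).
Reduced: z^3 + z^2 + 1.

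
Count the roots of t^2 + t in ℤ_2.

Write f(t) = t^2 + t.
Evaluate at each of the 2 elements of ℤ_2:
f(0) = 0 → root; f(1) = 0 → root.
Roots: {0, 1}.

2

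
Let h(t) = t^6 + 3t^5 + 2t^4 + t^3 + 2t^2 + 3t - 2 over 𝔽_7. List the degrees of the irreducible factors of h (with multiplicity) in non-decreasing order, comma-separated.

Complete factorization: h(t) = (t^6 + 3t^5 + 2t^4 + t^3 + 2t^2 + 3t - 2).
Factor degrees with multiplicity: 6 = 6.

6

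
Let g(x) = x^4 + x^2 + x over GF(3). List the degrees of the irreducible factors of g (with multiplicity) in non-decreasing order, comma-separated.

Roots in GF(3): g(0) = 0 → root; g(1) = 0 → root; g(2) = 1.
Linear factors from roots: (x), (x - 1).
Complete factorization: g(x) = (x)·(x - 1)·(x^2 + x - 1).
Factor degrees with multiplicity: 1 + 1 + 2 = 4.

1, 1, 2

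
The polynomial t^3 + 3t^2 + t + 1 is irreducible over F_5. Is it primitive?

Write f(t) = t^3 + 3t^2 + t + 1.
|GF(5^3)^×| = 5^3 − 1 = 124. Prime factorization: 124 = 2^2·31.
f is primitive ⇔ t has order 124 in GF(5)[t]/(f), i.e. t^(124/q) ≠ 1 for each prime q | 124.
t^(62) mod f = 1
t^(4) mod f = 3t^2 + 2t + 3.
Since t^(62) = 1, the order of t divides 62 < 124; not primitive.

No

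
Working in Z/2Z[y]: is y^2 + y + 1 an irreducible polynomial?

Write m(y) = y^2 + y + 1.
Check for roots in Z/2Z: m(0) = 1; m(1) = 1.
No roots. A degree-2 polynomial over a field with no linear factor is irreducible.

Yes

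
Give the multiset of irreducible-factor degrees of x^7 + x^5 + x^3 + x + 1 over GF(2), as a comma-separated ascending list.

Write f(x) = x^7 + x^5 + x^3 + x + 1.
Roots in GF(2): f(0) = 1; f(1) = 1.
Complete factorization: f(x) = (x^7 + x^5 + x^3 + x + 1).
Factor degrees with multiplicity: 7 = 7.

7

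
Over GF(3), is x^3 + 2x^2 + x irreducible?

No

Write P(x) = x^3 + 2x^2 + x.
Check for roots in GF(3): P(0) = 0 → root; P(1) = 1; P(2) = 0 → root.
P(0) = 0, so (x) divides P(x); P is reducible.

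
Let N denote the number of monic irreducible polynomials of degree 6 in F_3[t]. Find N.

116

By the necklace-counting formula, N_3(6) = (1/6) Σ_{d|6} μ(6/d)·3^d.
Divisors of 6: 1, 2, 3, 6; μ(6/d) for each: 1, -1, -1, 1.
Σ = 3^1 − 3^2 − 3^3 + 3^6 = 696.
N = 696/6 = 116.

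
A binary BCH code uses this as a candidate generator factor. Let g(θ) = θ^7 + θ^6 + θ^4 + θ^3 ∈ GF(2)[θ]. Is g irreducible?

Check for roots in GF(2): g(0) = 0 → root; g(1) = 0 → root.
g(0) = 0, so (θ) divides g(θ); g is reducible.

No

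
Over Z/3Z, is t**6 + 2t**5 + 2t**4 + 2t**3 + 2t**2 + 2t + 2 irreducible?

Yes

Write P(t) = t**6 + 2t**5 + 2t**4 + 2t**3 + 2t**2 + 2t + 2.
Check for roots in Z/3Z: P(0) = 2; P(1) = 1; P(2) = 1.
No roots, so no linear factors.
Monic irreducibles of degree 2 over GF(3): t**2 + 1, t**2 + t + 2, t**2 + 2t + 2.
None of them divide P (all give nonzero remainder).
Degree-3 irreducible divisors: test the 8 monic irreducibles of degree 3 over GF(3).
None of them divide P (all give nonzero remainder).
No irreducible factor of degree ≤ 3 exists, so P is irreducible over GF(3).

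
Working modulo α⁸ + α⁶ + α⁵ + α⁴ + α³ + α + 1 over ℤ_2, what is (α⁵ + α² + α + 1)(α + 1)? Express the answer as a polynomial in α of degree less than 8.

α^6 + α^5 + α^3 + 1

Multiply in ℤ_2[α]: (α⁵ + α² + α + 1)·(α + 1) = α⁶ + α⁵ + α³ + 1.
Reduced: α⁶ + α⁵ + α³ + 1.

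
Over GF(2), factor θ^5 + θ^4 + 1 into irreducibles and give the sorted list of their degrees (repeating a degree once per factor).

Write h(θ) = θ^5 + θ^4 + 1.
Roots in GF(2): h(0) = 1; h(1) = 1.
Complete factorization: h(θ) = (θ^2 + θ + 1)·(θ^3 + θ + 1).
Factor degrees with multiplicity: 2 + 3 = 5.

2, 3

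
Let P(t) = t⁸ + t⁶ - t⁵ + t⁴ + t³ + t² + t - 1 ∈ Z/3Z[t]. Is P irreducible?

Yes

Check for roots in Z/3Z: P(0) = 2; P(1) = 1; P(2) = 2.
No roots, so no linear factors.
Monic irreducibles of degree 2 over GF(3): t² + 1, t² + t - 1, t² - t - 1.
None of them divide P (all give nonzero remainder).
Degree-3 irreducible divisors: test the 8 monic irreducibles of degree 3 over GF(3).
None of them divide P (all give nonzero remainder).
Degree-4 irreducible divisors: test the 18 monic irreducibles of degree 4 over GF(3).
None of them divide P (all give nonzero remainder).
No irreducible factor of degree ≤ 4 exists, so P is irreducible over GF(3).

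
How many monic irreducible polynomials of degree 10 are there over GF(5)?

976248

By the necklace-counting formula, N_5(10) = (1/10) Σ_{d|10} μ(10/d)·5^d.
Divisors of 10: 1, 2, 5, 10; μ(10/d) for each: 1, -1, -1, 1.
Σ = 5^1 − 5^2 − 5^5 + 5^10 = 9762480.
N = 9762480/10 = 976248.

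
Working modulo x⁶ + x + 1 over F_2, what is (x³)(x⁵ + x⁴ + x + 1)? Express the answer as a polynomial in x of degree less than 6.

x^4 + x

Multiply in F_2[x]: (x³)·(x⁵ + x⁴ + x + 1) = x⁸ + x⁷ + x⁴ + x³.
Reduce using x⁶ ≡ x + 1 (mod x⁶ + x + 1).
Reduced: x⁴ + x.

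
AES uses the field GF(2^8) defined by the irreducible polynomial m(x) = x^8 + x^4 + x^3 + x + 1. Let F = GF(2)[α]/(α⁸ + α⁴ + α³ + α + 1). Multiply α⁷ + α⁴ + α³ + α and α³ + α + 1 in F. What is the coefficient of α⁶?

0

Multiply in GF(2)[α]: (α⁷ + α⁴ + α³ + α)·(α³ + α + 1) = α¹⁰ + α⁸ + α⁶ + α⁵ + α⁴ + α³ + α² + α.
Reduce using α⁸ ≡ α⁴ + α³ + α + 1 (mod α⁸ + α⁴ + α³ + α + 1).
Reduced: α³ + 1.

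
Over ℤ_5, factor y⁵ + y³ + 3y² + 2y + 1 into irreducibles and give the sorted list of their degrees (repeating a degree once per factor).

Write h(y) = y⁵ + y³ + 3y² + 2y + 1.
Roots in ℤ_5: h(0) = 1; h(1) = 3; h(2) = 2; h(3) = 4; h(4) = 0 → root.
Linear factors from roots: (y + 1).
Complete factorization: h(y) = (y + 1)·(y² + 2y + 4)^2.
Factor degrees with multiplicity: 1 + 2 + 2 = 5.

1, 2, 2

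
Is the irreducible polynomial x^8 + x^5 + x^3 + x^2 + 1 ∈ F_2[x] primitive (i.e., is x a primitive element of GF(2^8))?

Yes

Write f(x) = x^8 + x^5 + x^3 + x^2 + 1.
|GF(2^8)^×| = 2^8 − 1 = 255. Prime factorization: 255 = 3·5·17.
f is primitive ⇔ x has order 255 in GF(2)[x]/(f), i.e. x^(255/q) ≠ 1 for each prime q | 255.
x^(85) mod f = x^7 + x^5 + x^4 + x^3 + x^2 + x.
x^(51) mod f = x^7 + x^6 + x^4 + x^3 + x^2.
x^(15) mod f = x^7 + x^6 + x^5 + x^2.
None equal 1, so x has full order 255; f is primitive.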